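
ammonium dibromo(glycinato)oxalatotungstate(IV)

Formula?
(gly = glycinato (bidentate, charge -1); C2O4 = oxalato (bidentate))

NH4[WBr2(C2O4)(gly)]

Ligands: 2 bromo (Br, -1), 1 glycinato (gly, -1), 1 oxalato (C2O4, -2). Ligand charge sum = -5.
With W in oxidation state +4, the complex ion is [W...]^1−.
Charge balance with ammonium (+1) requires 1 complex ion per 1 ammonium.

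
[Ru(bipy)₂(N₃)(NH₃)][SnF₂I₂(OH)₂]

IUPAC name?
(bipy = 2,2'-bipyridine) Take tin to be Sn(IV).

ammineazidobis(2,2'-bipyridine)ruthenium(III) difluorodihydroxodiiodostannate(IV)

Both ions are complex: the cation is named first with the plain metal name, the anion second with the -ate form; each ion's ligands are alphabetised independently.
Sn is given as +4; the anion's ligand charges sum to -6, so the complex anion is 2−.
A 1:1 salt means the cation carries the equal and opposite charge, 2+.
Cation: ligand charges sum to -1; for the ion to be 2+, Ru = +3.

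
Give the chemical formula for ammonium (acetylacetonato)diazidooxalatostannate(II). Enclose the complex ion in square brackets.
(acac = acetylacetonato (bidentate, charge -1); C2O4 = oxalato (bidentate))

Ligands: 1 acetylacetonato (acac, -1), 1 oxalato (C2O4, -2), 2 azido (N3, -1). Ligand charge sum = -5.
Charge balance with ammonium (+1) requires 1 complex ion per 3 ammonium.

(NH4)3[Sn(acac)(C2O4)(N3)2]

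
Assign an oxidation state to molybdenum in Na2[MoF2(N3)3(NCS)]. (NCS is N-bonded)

2 sodium outside the brackets (+1 each) → the complex ion is 2−.
Ligand charges: 1×NCS = -1; 2×F = -2; 3×N3 = -3; sum -6.
Mo + (-6) = 2− ⇒ Mo is +4.

+4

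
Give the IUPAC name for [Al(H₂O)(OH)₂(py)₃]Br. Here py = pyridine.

aquadihydroxotris(pyridine)aluminium(III) bromide

The 1 bromide counter-ion carries a total charge of -1, so each complex ion is 1+.
Ligand charges: 2×hydroxo (-1 each), 1×aqua (neutral), 3×pyridine (neutral); total -2. So Al + (-2) = 1+, giving Al = +3.
Ligands are named alphabetically: aqua before hydroxo before pyridine.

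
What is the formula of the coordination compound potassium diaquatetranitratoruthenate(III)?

K[Ru(H2O)2(NO3)4]

Ligands: 2 aqua (H2O, neutral), 4 nitrato (NO3, -1). Ligand charge sum = -4.
Charge balance with potassium (+1) requires 1 complex ion per 1 potassium.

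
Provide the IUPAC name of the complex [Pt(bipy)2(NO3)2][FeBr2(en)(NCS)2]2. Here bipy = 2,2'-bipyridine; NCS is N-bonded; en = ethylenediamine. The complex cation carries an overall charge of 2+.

Both ions are complex: the cation is named first with the plain metal name, the anion second with the -ate form; each ion's ligands are alphabetised independently.
The complex cation is given as 2+; its ligand charges sum to -2, so Pt = +4.
With 2 anions per cation, each anion must be 2/2 = 1−.
Anion: ligand charges sum to -4; for the ion to be 1−, Fe = +3.

bis(2,2'-bipyridine)dinitratoplatinum(IV) dibromo(ethylenediamine)diisothiocyanatoferrate(III)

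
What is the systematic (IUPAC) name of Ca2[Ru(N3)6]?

calcium hexaazidoruthenate(II)

The 2 calcium counter-ions carry a total charge of +4, so each complex ion is 4−.
Ligand charges: 6×azido (-1 each); total -6. So Ru + (-6) = 4−, giving Ru = +2.
The complex ion is anionic, so ruthenium takes the -ate form ruthenate(II).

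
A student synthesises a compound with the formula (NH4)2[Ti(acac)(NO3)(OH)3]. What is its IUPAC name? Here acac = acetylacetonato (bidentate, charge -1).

ammonium (acetylacetonato)trihydroxonitratotitanate(III)

The 2 ammonium counter-ions carry a total charge of +2, so each complex ion is 2−.
Ligand charges: 1×acetylacetonato (-1 each), 3×hydroxo (-1 each), 1×nitrato (-1 each); total -5. So Ti + (-5) = 2−, giving Ti = +3.
The complex ion is anionic, so titanium takes the -ate form titanate(III).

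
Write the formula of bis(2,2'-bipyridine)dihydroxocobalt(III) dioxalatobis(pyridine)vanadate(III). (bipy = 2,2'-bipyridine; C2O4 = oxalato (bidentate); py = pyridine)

[Co(bipy)2(OH)2][V(C2O4)2(py)2]

Cation [Co…]: ligand charges -2, Co(III) ⇒ ion charge 1+.
Anion [V…]: ligand charges -4, V(III) ⇒ ion charge 1−.
One 1+ cation balances one 1− anion.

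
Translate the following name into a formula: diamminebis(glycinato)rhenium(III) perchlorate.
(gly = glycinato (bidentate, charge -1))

[Re(gly)2(NH3)2]ClO4

Ligands: 2 glycinato (gly, -1), 2 ammine (NH3, neutral). Ligand charge sum = -2.
With Re in oxidation state +3, the complex ion is [Re...]^1+.
Charge balance with perchlorate (-1) requires 1 complex ion per 1 perchlorate.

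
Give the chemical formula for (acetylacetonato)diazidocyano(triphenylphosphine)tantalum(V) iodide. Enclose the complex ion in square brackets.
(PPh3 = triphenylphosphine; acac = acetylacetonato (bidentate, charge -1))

Ligands: 2 azido (N3, -1), 1 triphenylphosphine (PPh3, neutral), 1 cyano (CN, -1), 1 acetylacetonato (acac, -1). Ligand charge sum = -4.
With Ta in oxidation state +5, the complex ion is [Ta...]^1+.
Charge balance with iodide (-1) requires 1 complex ion per 1 iodide.

[Ta(acac)(CN)(N3)2(PPh3)]I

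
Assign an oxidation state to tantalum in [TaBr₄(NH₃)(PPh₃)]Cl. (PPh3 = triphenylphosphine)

+5

1 chloride outside the brackets (-1 each) → the complex ion is 1+.
Ligand charges: 4×Br = -4; 1×PPh3 neutral; 1×NH3 neutral; sum -4.
Ta + (-4) = 1+ ⇒ Ta is +5.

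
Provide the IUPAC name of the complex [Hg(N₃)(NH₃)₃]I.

triammineazidomercury(II) iodide

The 1 iodide counter-ion carries a total charge of -1, so each complex ion is 1+.
Ligand charges: 3×ammine (neutral), 1×azido (-1 each); total -1. So Hg + (-1) = 1+, giving Hg = +2.
Ligands are named alphabetically: ammine before azido.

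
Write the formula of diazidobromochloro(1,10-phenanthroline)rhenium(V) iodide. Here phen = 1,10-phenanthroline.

Ligands: 1 1,10-phenanthroline (phen, neutral), 2 azido (N3, -1), 1 chloro (Cl, -1), 1 bromo (Br, -1). Ligand charge sum = -4.
Charge balance with iodide (-1) requires 1 complex ion per 1 iodide.

[ReBrCl(N3)2(phen)]I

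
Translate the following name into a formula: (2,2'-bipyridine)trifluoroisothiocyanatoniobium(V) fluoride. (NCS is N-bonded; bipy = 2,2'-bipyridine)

[Nb(bipy)F3(NCS)]F

Ligands: 3 fluoro (F, -1), 1 isothiocyanato (NCS, -1), 1 2,2'-bipyridine (bipy, neutral). Ligand charge sum = -4.
With Nb in oxidation state +5, the complex ion is [Nb...]^1+.
Charge balance with fluoride (-1) requires 1 complex ion per 1 fluoride.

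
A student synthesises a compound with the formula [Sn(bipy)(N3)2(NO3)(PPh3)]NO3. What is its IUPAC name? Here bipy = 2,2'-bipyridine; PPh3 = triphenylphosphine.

diazido(2,2'-bipyridine)nitrato(triphenylphosphine)tin(IV) nitrate

The 1 nitrate counter-ion carries a total charge of -1, so each complex ion is 1+.
Ligand charges: 2×azido (-1 each), 1×2,2'-bipyridine (neutral), 1×nitrato (-1 each), 1×triphenylphosphine (neutral); total -3. So Sn + (-3) = 1+, giving Sn = +4.
Ligands are named alphabetically: azido before bipyridine before nitrato before triphenylphosphine.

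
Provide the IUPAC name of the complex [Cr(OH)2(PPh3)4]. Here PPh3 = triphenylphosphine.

dihydroxotetrakis(triphenylphosphine)chromium(II)

There is no counter-ion, so the complex is neutral overall.
Ligand charges: 4×triphenylphosphine (neutral), 2×hydroxo (-1 each); total -2. So Cr + (-2) = 0, giving Cr = +2.
Ligands are named alphabetically: hydroxo before triphenylphosphine.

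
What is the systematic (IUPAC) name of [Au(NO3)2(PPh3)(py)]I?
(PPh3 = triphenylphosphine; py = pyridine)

The 1 iodide counter-ion carries a total charge of -1, so each complex ion is 1+.
Ligand charges: 1×triphenylphosphine (neutral), 1×pyridine (neutral), 2×nitrato (-1 each); total -2. So Au + (-2) = 1+, giving Au = +3.
Ligands are named alphabetically: nitrato before pyridine before triphenylphosphine.

dinitrato(pyridine)(triphenylphosphine)gold(III) iodide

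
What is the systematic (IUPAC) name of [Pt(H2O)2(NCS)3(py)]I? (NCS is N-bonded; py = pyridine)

The 1 iodide counter-ion carries a total charge of -1, so each complex ion is 1+.
Ligand charges: 3×isothiocyanato (-1 each), 1×pyridine (neutral), 2×aqua (neutral); total -3. So Pt + (-3) = 1+, giving Pt = +4.
Ligands are named alphabetically: aqua before isothiocyanato before pyridine.

diaquatriisothiocyanato(pyridine)platinum(IV) iodide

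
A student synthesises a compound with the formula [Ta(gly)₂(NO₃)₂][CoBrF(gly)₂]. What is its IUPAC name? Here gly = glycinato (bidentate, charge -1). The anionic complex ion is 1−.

Both ions are complex: the cation is named first with the plain metal name, the anion second with the -ate form; each ion's ligands are alphabetised independently.
The complex anion is given as 1−; its ligand charges sum to -4, so Co = +3.
A 1:1 salt means the cation carries the equal and opposite charge, 1+.
Cation: ligand charges sum to -4; for the ion to be 1+, Ta = +5.

bis(glycinato)dinitratotantalum(V) bromofluorobis(glycinato)cobaltate(III)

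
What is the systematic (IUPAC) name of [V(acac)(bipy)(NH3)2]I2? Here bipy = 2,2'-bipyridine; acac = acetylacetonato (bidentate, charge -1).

(acetylacetonato)diammine(2,2'-bipyridine)vanadium(III) iodide

The 2 iodide counter-ions carry a total charge of -2, so each complex ion is 2+.
Ligand charges: 2×ammine (neutral), 1×2,2'-bipyridine (neutral), 1×acetylacetonato (-1 each); total -1. So V + (-1) = 2+, giving V = +3.
Ligands are named alphabetically: acetylacetonato before ammine before bipyridine.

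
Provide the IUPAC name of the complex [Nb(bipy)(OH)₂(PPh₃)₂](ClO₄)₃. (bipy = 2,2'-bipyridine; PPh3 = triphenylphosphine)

(2,2'-bipyridine)dihydroxobis(triphenylphosphine)niobium(V) perchlorate

The 3 perchlorate counter-ions carry a total charge of -3, so each complex ion is 3+.
Ligand charges: 1×2,2'-bipyridine (neutral), 2×triphenylphosphine (neutral), 2×hydroxo (-1 each); total -2. So Nb + (-2) = 3+, giving Nb = +5.
Ligands are named alphabetically: bipyridine before hydroxo before triphenylphosphine.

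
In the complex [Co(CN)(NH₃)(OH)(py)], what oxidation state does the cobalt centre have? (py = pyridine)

+2

No counter-ion: the bracketed complex is neutral.
Ligand charges: 1×NH3 neutral; 1×OH = -1; 1×py neutral; 1×CN = -1; sum -2.
Co + (-2) = 0 ⇒ Co is +2.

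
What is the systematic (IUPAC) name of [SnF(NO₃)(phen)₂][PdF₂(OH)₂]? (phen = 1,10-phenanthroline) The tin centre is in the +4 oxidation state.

Both ions are complex: the cation is named first with the plain metal name, the anion second with the -ate form; each ion's ligands are alphabetised independently.
Sn is given as +4; the cation's ligand charges sum to -2, so the complex cation is 2+.
A 1:1 salt means the anion carries the equal and opposite charge, 2−.
Anion: ligand charges sum to -4; for the ion to be 2−, Pd = +2.

fluoronitratobis(1,10-phenanthroline)tin(IV) difluorodihydroxopalladate(II)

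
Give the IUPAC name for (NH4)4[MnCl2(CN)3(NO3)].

ammonium dichlorotricyanonitratomanganate(II)

The 4 ammonium counter-ions carry a total charge of +4, so each complex ion is 4−.
Ligand charges: 2×chloro (-1 each), 3×cyano (-1 each), 1×nitrato (-1 each); total -6. So Mn + (-6) = 4−, giving Mn = +2.
The complex ion is anionic, so manganese takes the -ate form manganate(II).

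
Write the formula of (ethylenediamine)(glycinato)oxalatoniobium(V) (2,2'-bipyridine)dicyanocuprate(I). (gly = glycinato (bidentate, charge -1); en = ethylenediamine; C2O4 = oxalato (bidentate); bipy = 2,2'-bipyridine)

[Nb(C2O4)(en)(gly)][Cu(bipy)(CN)2]2

Cation [Nb…]: ligand charges -3, Nb(V) ⇒ ion charge 2+.
Anion [Cu…]: ligand charges -2, Cu(I) ⇒ ion charge 1−.
One 2+ cation requires 2 of the 1− anion.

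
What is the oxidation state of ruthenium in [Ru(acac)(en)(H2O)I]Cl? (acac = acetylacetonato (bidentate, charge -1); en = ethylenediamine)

1 chloride outside the brackets (-1 each) → the complex ion is 1+.
Ligand charges: 1×H2O neutral; 1×acac = -1; 1×I = -1; 1×en neutral; sum -2.
Ru + (-2) = 1+ ⇒ Ru is +3.

+3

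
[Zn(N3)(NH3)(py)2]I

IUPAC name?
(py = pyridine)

ammineazidobis(pyridine)zinc(II) iodide

The 1 iodide counter-ion carries a total charge of -1, so each complex ion is 1+.
Ligand charges: 2×pyridine (neutral), 1×ammine (neutral), 1×azido (-1 each); total -1. So Zn + (-1) = 1+, giving Zn = +2.
Ligands are named alphabetically: ammine before azido before pyridine.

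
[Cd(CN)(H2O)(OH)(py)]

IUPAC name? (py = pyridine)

aquacyanohydroxo(pyridine)cadmium(II)

There is no counter-ion, so the complex is neutral overall.
Ligand charges: 1×aqua (neutral), 1×cyano (-1 each), 1×hydroxo (-1 each), 1×pyridine (neutral); total -2. So Cd + (-2) = 0, giving Cd = +2.
Ligands are named alphabetically: aqua before cyano before hydroxo before pyridine.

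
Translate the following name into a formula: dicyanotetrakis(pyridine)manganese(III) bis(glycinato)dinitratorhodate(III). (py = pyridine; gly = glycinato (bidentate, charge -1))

Cation [Mn…]: ligand charges -2, Mn(III) ⇒ ion charge 1+.
Anion [Rh…]: ligand charges -4, Rh(III) ⇒ ion charge 1−.
One 1+ cation balances one 1− anion.

[Mn(CN)2(py)4][Rh(gly)2(NO3)2]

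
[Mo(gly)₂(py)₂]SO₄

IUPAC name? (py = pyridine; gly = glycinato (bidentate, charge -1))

The 1 sulfate counter-ion carries a total charge of -2, so each complex ion is 2+.
Ligand charges: 2×pyridine (neutral), 2×glycinato (-1 each); total -2. So Mo + (-2) = 2+, giving Mo = +4.
Ligands are named alphabetically: glycinato before pyridine.

bis(glycinato)bis(pyridine)molybdenum(IV) sulfate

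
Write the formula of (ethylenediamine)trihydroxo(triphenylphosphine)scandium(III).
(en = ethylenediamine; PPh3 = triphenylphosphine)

Ligands: 1 ethylenediamine (en, neutral), 3 hydroxo (OH, -1), 1 triphenylphosphine (PPh3, neutral). Ligand charge sum = -3.
With Sc in oxidation state +3, the complex ion is [Sc...].

[Sc(en)(OH)3(PPh3)]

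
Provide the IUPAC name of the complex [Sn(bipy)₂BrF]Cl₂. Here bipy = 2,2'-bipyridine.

The 2 chloride counter-ions carry a total charge of -2, so each complex ion is 2+.
Ligand charges: 2×2,2'-bipyridine (neutral), 1×bromo (-1 each), 1×fluoro (-1 each); total -2. So Sn + (-2) = 2+, giving Sn = +4.
Ligands are named alphabetically: bipyridine before bromo before fluoro.

bis(2,2'-bipyridine)bromofluorotin(IV) chloride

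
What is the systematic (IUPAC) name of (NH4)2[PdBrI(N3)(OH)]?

ammonium azidobromohydroxoiodopalladate(II)

The 2 ammonium counter-ions carry a total charge of +2, so each complex ion is 2−.
Ligand charges: 1×bromo (-1 each), 1×azido (-1 each), 1×hydroxo (-1 each), 1×iodo (-1 each); total -4. So Pd + (-4) = 2−, giving Pd = +2.
The complex ion is anionic, so palladium takes the -ate form palladate(II).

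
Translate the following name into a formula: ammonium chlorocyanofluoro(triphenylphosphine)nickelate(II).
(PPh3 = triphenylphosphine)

Ligands: 1 chloro (Cl, -1), 1 fluoro (F, -1), 1 cyano (CN, -1), 1 triphenylphosphine (PPh3, neutral). Ligand charge sum = -3.
With Ni in oxidation state +2, the complex ion is [Ni...]^1−.
Charge balance with ammonium (+1) requires 1 complex ion per 1 ammonium.

NH4[NiCl(CN)F(PPh3)]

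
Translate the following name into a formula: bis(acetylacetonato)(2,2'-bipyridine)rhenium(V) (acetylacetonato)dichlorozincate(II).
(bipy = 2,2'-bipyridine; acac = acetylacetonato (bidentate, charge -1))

[Re(acac)2(bipy)][Zn(acac)Cl2]3

Cation [Re…]: ligand charges -2, Re(V) ⇒ ion charge 3+.
Anion [Zn…]: ligand charges -3, Zn(II) ⇒ ion charge 1−.
One 3+ cation requires 3 of the 1− anion.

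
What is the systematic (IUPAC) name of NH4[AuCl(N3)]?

The 1 ammonium counter-ion carries a total charge of +1, so each complex ion is 1−.
Ligand charges: 1×azido (-1 each), 1×chloro (-1 each); total -2. So Au + (-2) = 1−, giving Au = +1.
The complex ion is anionic, so gold takes the -ate form aurate(I).

ammonium azidochloroaurate(I)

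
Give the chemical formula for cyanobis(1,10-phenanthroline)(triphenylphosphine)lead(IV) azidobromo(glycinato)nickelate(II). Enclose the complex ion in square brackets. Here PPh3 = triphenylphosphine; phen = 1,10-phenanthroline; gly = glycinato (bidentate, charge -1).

Cation [Pb…]: ligand charges -1, Pb(IV) ⇒ ion charge 3+.
Anion [Ni…]: ligand charges -3, Ni(II) ⇒ ion charge 1−.

[Pb(CN)(phen)2(PPh3)][NiBr(gly)(N3)]3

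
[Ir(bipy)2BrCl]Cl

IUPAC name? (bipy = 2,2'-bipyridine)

The 1 chloride counter-ion carries a total charge of -1, so each complex ion is 1+.
Ligand charges: 2×2,2'-bipyridine (neutral), 1×chloro (-1 each), 1×bromo (-1 each); total -2. So Ir + (-2) = 1+, giving Ir = +3.
Ligands are named alphabetically: bipyridine before bromo before chloro.

bis(2,2'-bipyridine)bromochloroiridium(III) chloride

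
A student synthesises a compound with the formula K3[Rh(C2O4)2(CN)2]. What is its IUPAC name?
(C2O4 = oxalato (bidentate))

The 3 potassium counter-ions carry a total charge of +3, so each complex ion is 3−.
Ligand charges: 2×oxalato (-2 each), 2×cyano (-1 each); total -6. So Rh + (-6) = 3−, giving Rh = +3.
Ligands are named alphabetically: cyano before oxalato.
The complex ion is anionic, so rhodium takes the -ate form rhodate(III).

potassium dicyanodioxalatorhodate(III)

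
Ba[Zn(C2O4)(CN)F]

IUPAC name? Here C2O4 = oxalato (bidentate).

barium cyanofluorooxalatozincate(II)

The 1 barium counter-ion carries a total charge of +2, so each complex ion is 2−.
Ligand charges: 1×cyano (-1 each), 1×oxalato (-2 each), 1×fluoro (-1 each); total -4. So Zn + (-4) = 2−, giving Zn = +2.
The complex ion is anionic, so zinc takes the -ate form zincate(II).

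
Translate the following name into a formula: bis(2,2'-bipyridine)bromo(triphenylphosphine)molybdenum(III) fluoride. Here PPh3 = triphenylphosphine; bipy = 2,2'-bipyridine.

[Mo(bipy)2Br(PPh3)]F2

Ligands: 1 triphenylphosphine (PPh3, neutral), 1 bromo (Br, -1), 2 2,2'-bipyridine (bipy, neutral). Ligand charge sum = -1.
With Mo in oxidation state +3, the complex ion is [Mo...]^2+.
Charge balance with fluoride (-1) requires 1 complex ion per 2 fluoride.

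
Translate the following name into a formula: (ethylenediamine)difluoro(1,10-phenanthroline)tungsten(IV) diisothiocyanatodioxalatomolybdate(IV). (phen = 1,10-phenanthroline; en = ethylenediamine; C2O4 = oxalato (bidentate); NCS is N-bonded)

[W(en)F2(phen)][Mo(C2O4)2(NCS)2]

Cation [W…]: ligand charges -2, W(IV) ⇒ ion charge 2+.
Anion [Mo…]: ligand charges -6, Mo(IV) ⇒ ion charge 2−.
One 2+ cation balances one 2− anion.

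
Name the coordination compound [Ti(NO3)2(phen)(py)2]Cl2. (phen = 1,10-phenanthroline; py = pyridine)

The 2 chloride counter-ions carry a total charge of -2, so each complex ion is 2+.
Ligand charges: 2×nitrato (-1 each), 1×1,10-phenanthroline (neutral), 2×pyridine (neutral); total -2. So Ti + (-2) = 2+, giving Ti = +4.
Ligands are named alphabetically: nitrato before phenanthroline before pyridine.

dinitrato(1,10-phenanthroline)bis(pyridine)titanium(IV) chloride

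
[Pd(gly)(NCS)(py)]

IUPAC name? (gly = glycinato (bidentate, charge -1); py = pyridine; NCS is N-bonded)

There is no counter-ion, so the complex is neutral overall.
Ligand charges: 1×glycinato (-1 each), 1×pyridine (neutral), 1×isothiocyanato (-1 each); total -2. So Pd + (-2) = 0, giving Pd = +2.
Ligands are named alphabetically: glycinato before isothiocyanato before pyridine.

(glycinato)isothiocyanato(pyridine)palladium(II)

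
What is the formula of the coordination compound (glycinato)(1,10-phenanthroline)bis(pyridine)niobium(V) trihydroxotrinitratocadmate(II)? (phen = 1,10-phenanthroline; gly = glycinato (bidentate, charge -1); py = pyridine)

[Nb(gly)(phen)(py)2][Cd(NO3)3(OH)3]

Cation [Nb…]: ligand charges -1, Nb(V) ⇒ ion charge 4+.
Anion [Cd…]: ligand charges -6, Cd(II) ⇒ ion charge 4−.
One 4+ cation balances one 4− anion.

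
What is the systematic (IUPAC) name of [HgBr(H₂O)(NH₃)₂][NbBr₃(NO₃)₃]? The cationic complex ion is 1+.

diammineaquabromomercury(II) tribromotrinitratoniobate(V)

Both ions are complex: the cation is named first with the plain metal name, the anion second with the -ate form; each ion's ligands are alphabetised independently.
The complex cation is given as 1+; its ligand charges sum to -1, so Hg = +2.
A 1:1 salt means the anion carries the equal and opposite charge, 1−.
Anion: ligand charges sum to -6; for the ion to be 1−, Nb = +5.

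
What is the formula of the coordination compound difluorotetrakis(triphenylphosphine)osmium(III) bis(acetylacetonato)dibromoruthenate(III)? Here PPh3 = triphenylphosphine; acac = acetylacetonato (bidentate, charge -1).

Cation [Os…]: ligand charges -2, Os(III) ⇒ ion charge 1+.
Anion [Ru…]: ligand charges -4, Ru(III) ⇒ ion charge 1−.
One 1+ cation balances one 1− anion.

[OsF2(PPh3)4][Ru(acac)2Br2]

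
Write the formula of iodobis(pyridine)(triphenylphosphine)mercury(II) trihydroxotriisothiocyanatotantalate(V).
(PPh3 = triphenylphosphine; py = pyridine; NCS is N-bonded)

[HgI(PPh3)(py)2][Ta(NCS)3(OH)3]

Cation [Hg…]: ligand charges -1, Hg(II) ⇒ ion charge 1+.
Anion [Ta…]: ligand charges -6, Ta(V) ⇒ ion charge 1−.
One 1+ cation balances one 1− anion.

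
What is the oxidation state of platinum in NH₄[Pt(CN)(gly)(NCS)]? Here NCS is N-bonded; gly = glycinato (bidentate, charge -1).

+2

1 ammonium outside the brackets (+1 each) → the complex ion is 1−.
Ligand charges: 1×NCS = -1; 1×CN = -1; 1×gly = -1; sum -3.
Pt + (-3) = 1− ⇒ Pt is +2.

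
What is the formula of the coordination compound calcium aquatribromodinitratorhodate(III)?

Ligands: 3 bromo (Br, -1), 2 nitrato (NO3, -1), 1 aqua (H2O, neutral). Ligand charge sum = -5.
With Rh in oxidation state +3, the complex ion is [Rh...]^2−.
Charge balance with calcium (+2) requires 1 complex ion per 1 calcium.

Ca[RhBr3(H2O)(NO3)2]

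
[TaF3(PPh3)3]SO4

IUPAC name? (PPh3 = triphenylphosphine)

trifluorotris(triphenylphosphine)tantalum(V) sulfate

The 1 sulfate counter-ion carries a total charge of -2, so each complex ion is 2+.
Ligand charges: 3×fluoro (-1 each), 3×triphenylphosphine (neutral); total -3. So Ta + (-3) = 2+, giving Ta = +5.
Ligands are named alphabetically: fluoro before triphenylphosphine.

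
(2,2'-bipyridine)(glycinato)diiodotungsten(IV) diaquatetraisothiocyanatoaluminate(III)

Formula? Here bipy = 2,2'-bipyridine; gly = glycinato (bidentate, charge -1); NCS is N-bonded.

Cation [W…]: ligand charges -3, W(IV) ⇒ ion charge 1+.
Anion [Al…]: ligand charges -4, Al(III) ⇒ ion charge 1−.
One 1+ cation balances one 1− anion.

[W(bipy)(gly)I2][Al(H2O)2(NCS)4]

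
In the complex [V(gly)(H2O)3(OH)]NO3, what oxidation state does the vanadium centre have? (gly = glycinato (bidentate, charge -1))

+3

1 nitrate outside the brackets (-1 each) → the complex ion is 1+.
Ligand charges: 1×gly = -1; 1×OH = -1; 3×H2O neutral; sum -2.
V + (-2) = 1+ ⇒ V is +3.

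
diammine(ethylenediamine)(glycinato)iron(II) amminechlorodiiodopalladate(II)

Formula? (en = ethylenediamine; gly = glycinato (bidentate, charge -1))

Cation [Fe…]: ligand charges -1, Fe(II) ⇒ ion charge 1+.
Anion [Pd…]: ligand charges -3, Pd(II) ⇒ ion charge 1−.

[Fe(en)(gly)(NH3)2][PdClI2(NH3)]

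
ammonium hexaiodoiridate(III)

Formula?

Ligands: 6 iodo (I, -1). Ligand charge sum = -6.
With Ir in oxidation state +3, the complex ion is [Ir...]^3−.
Charge balance with ammonium (+1) requires 1 complex ion per 3 ammonium.

(NH4)3[IrI6]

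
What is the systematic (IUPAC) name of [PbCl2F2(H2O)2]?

There is no counter-ion, so the complex is neutral overall.
Ligand charges: 2×chloro (-1 each), 2×aqua (neutral), 2×fluoro (-1 each); total -4. So Pb + (-4) = 0, giving Pb = +4.
Ligands are named alphabetically: aqua before chloro before fluoro.

diaquadichlorodifluorolead(IV)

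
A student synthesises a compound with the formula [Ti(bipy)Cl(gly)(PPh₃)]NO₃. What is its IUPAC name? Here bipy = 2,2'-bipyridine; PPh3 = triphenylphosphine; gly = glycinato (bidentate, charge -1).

The 1 nitrate counter-ion carries a total charge of -1, so each complex ion is 1+.
Ligand charges: 1×2,2'-bipyridine (neutral), 1×triphenylphosphine (neutral), 1×glycinato (-1 each), 1×chloro (-1 each); total -2. So Ti + (-2) = 1+, giving Ti = +3.
Ligands are named alphabetically: bipyridine before chloro before glycinato before triphenylphosphine.

(2,2'-bipyridine)chloro(glycinato)(triphenylphosphine)titanium(III) nitrate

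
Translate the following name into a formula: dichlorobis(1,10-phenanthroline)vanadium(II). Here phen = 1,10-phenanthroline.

[VCl2(phen)2]

Ligands: 2 chloro (Cl, -1), 2 1,10-phenanthroline (phen, neutral). Ligand charge sum = -2.
With V in oxidation state +2, the complex ion is [V...].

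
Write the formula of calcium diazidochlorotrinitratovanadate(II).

Ligands: 1 chloro (Cl, -1), 2 azido (N3, -1), 3 nitrato (NO3, -1). Ligand charge sum = -6.
With V in oxidation state +2, the complex ion is [V...]^4−.
Charge balance with calcium (+2) requires 1 complex ion per 2 calcium.

Ca2[VCl(N3)2(NO3)3]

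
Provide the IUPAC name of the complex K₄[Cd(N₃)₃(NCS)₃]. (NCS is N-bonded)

potassium triazidotriisothiocyanatocadmate(II)

The 4 potassium counter-ions carry a total charge of +4, so each complex ion is 4−.
Ligand charges: 3×isothiocyanato (-1 each), 3×azido (-1 each); total -6. So Cd + (-6) = 4−, giving Cd = +2.
Ligands are named alphabetically: azido before isothiocyanato.
The complex ion is anionic, so cadmium takes the -ate form cadmate(II).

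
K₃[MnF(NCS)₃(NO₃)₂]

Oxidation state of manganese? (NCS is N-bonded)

+3

3 potassium outside the brackets (+1 each) → the complex ion is 3−.
Ligand charges: 3×NCS = -3; 1×F = -1; 2×NO3 = -2; sum -6.
Mn + (-6) = 3− ⇒ Mn is +3.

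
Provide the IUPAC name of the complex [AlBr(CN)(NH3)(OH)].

There is no counter-ion, so the complex is neutral overall.
Ligand charges: 1×bromo (-1 each), 1×hydroxo (-1 each), 1×ammine (neutral), 1×cyano (-1 each); total -3. So Al + (-3) = 0, giving Al = +3.
Ligands are named alphabetically: ammine before bromo before cyano before hydroxo.

amminebromocyanohydroxoaluminium(III)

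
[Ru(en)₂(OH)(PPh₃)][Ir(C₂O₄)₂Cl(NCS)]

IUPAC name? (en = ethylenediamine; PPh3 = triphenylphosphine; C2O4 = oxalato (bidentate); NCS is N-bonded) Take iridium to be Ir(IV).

Both ions are complex: the cation is named first with the plain metal name, the anion second with the -ate form; each ion's ligands are alphabetised independently.
Ir is given as +4; the anion's ligand charges sum to -6, so the complex anion is 2−.
A 1:1 salt means the cation carries the equal and opposite charge, 2+.
Cation: ligand charges sum to -1; for the ion to be 2+, Ru = +3.

bis(ethylenediamine)hydroxo(triphenylphosphine)ruthenium(III) chloroisothiocyanatodioxalatoiridate(IV)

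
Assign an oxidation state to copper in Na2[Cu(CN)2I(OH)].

2 sodium outside the brackets (+1 each) → the complex ion is 2−.
Ligand charges: 1×I = -1; 1×OH = -1; 2×CN = -2; sum -4.
Cu + (-4) = 2− ⇒ Cu is +2.

+2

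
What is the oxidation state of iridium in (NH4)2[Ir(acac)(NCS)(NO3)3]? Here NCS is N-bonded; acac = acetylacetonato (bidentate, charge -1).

2 ammonium outside the brackets (+1 each) → the complex ion is 2−.
Ligand charges: 1×NCS = -1; 3×NO3 = -3; 1×acac = -1; sum -5.
Ir + (-5) = 2− ⇒ Ir is +3.

+3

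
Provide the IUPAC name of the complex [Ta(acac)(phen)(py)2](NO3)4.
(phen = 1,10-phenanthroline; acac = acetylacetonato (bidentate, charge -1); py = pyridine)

(acetylacetonato)(1,10-phenanthroline)bis(pyridine)tantalum(V) nitrate

The 4 nitrate counter-ions carry a total charge of -4, so each complex ion is 4+.
Ligand charges: 1×1,10-phenanthroline (neutral), 1×acetylacetonato (-1 each), 2×pyridine (neutral); total -1. So Ta + (-1) = 4+, giving Ta = +5.
Ligands are named alphabetically: acetylacetonato before phenanthroline before pyridine.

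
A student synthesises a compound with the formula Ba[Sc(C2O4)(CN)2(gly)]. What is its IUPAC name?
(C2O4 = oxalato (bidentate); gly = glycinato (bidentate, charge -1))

barium dicyano(glycinato)oxalatoscandate(III)

The 1 barium counter-ion carries a total charge of +2, so each complex ion is 2−.
Ligand charges: 1×oxalato (-2 each), 2×cyano (-1 each), 1×glycinato (-1 each); total -5. So Sc + (-5) = 2−, giving Sc = +3.
The complex ion is anionic, so scandium takes the -ate form scandate(III).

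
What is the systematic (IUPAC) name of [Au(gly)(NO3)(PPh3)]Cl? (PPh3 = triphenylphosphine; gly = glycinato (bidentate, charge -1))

(glycinato)nitrato(triphenylphosphine)gold(III) chloride

The 1 chloride counter-ion carries a total charge of -1, so each complex ion is 1+.
Ligand charges: 1×triphenylphosphine (neutral), 1×glycinato (-1 each), 1×nitrato (-1 each); total -2. So Au + (-2) = 1+, giving Au = +3.
Ligands are named alphabetically: glycinato before nitrato before triphenylphosphine.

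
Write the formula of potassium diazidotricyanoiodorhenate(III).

Ligands: 2 azido (N3, -1), 1 iodo (I, -1), 3 cyano (CN, -1). Ligand charge sum = -6.
Charge balance with potassium (+1) requires 1 complex ion per 3 potassium.

K3[Re(CN)3I(N3)2]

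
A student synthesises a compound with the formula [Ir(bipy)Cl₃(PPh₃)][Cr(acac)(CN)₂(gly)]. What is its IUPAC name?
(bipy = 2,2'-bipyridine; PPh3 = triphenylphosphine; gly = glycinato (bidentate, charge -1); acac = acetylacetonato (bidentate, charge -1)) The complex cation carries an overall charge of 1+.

Both ions are complex: the cation is named first with the plain metal name, the anion second with the -ate form; each ion's ligands are alphabetised independently.
The complex cation is given as 1+; its ligand charges sum to -3, so Ir = +4.
A 1:1 salt means the anion carries the equal and opposite charge, 1−.
Anion: ligand charges sum to -4; for the ion to be 1−, Cr = +3.

(2,2'-bipyridine)trichloro(triphenylphosphine)iridium(IV) (acetylacetonato)dicyano(glycinato)chromate(III)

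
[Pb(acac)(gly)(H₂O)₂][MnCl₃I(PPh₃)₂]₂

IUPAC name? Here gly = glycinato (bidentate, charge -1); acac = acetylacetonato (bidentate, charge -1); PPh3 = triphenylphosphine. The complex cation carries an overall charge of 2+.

Both ions are complex: the cation is named first with the plain metal name, the anion second with the -ate form; each ion's ligands are alphabetised independently.
The complex cation is given as 2+; its ligand charges sum to -2, so Pb = +4.
With 2 anions per cation, each anion must be 2/2 = 1−.
Anion: ligand charges sum to -4; for the ion to be 1−, Mn = +3.

(acetylacetonato)diaqua(glycinato)lead(IV) trichloroiodobis(triphenylphosphine)manganate(III)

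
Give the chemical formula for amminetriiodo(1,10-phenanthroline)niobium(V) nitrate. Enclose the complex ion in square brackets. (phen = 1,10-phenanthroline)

Ligands: 1 1,10-phenanthroline (phen, neutral), 1 ammine (NH3, neutral), 3 iodo (I, -1). Ligand charge sum = -3.
With Nb in oxidation state +5, the complex ion is [Nb...]^2+.
Charge balance with nitrate (-1) requires 1 complex ion per 2 nitrate.

[NbI3(NH3)(phen)](NO3)2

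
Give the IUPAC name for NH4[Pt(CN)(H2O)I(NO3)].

The 1 ammonium counter-ion carries a total charge of +1, so each complex ion is 1−.
Ligand charges: 1×iodo (-1 each), 1×nitrato (-1 each), 1×cyano (-1 each), 1×aqua (neutral); total -3. So Pt + (-3) = 1−, giving Pt = +2.
The complex ion is anionic, so platinum takes the -ate form platinate(II).

ammonium aquacyanoiodonitratoplatinate(II)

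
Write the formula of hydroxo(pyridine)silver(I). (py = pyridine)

[Ag(OH)(py)]

Ligands: 1 hydroxo (OH, -1), 1 pyridine (py, neutral). Ligand charge sum = -1.
With Ag in oxidation state +1, the complex ion is [Ag...].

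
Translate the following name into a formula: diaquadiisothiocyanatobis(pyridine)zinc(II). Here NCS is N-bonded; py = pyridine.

[Zn(H2O)2(NCS)2(py)2]

Ligands: 2 isothiocyanato (NCS, -1), 2 pyridine (py, neutral), 2 aqua (H2O, neutral). Ligand charge sum = -2.
With Zn in oxidation state +2, the complex ion is [Zn...].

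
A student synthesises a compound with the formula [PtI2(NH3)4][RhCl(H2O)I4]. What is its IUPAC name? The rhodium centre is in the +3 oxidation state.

tetraamminediiodoplatinum(IV) aquachlorotetraiodorhodate(III)

Rh is given as +3; the anion's ligand charges sum to -5, so the complex anion is 2−.
A 1:1 salt means the cation carries the equal and opposite charge, 2+.
Cation: ligand charges sum to -2; for the ion to be 2+, Pt = +4.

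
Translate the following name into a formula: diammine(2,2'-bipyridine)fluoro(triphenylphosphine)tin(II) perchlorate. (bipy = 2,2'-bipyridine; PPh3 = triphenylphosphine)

[Sn(bipy)F(NH3)2(PPh3)]ClO4

Ligands: 1 2,2'-bipyridine (bipy, neutral), 2 ammine (NH3, neutral), 1 triphenylphosphine (PPh3, neutral), 1 fluoro (F, -1). Ligand charge sum = -1.
With Sn in oxidation state +2, the complex ion is [Sn...]^1+.
Charge balance with perchlorate (-1) requires 1 complex ion per 1 perchlorate.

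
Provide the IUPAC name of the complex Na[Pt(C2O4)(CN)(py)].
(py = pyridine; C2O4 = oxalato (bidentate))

sodium cyanooxalato(pyridine)platinate(II)

The 1 sodium counter-ion carries a total charge of +1, so each complex ion is 1−.
Ligand charges: 1×cyano (-1 each), 1×pyridine (neutral), 1×oxalato (-2 each); total -3. So Pt + (-3) = 1−, giving Pt = +2.
Ligands are named alphabetically: cyano before oxalato before pyridine.
The complex ion is anionic, so platinum takes the -ate form platinate(II).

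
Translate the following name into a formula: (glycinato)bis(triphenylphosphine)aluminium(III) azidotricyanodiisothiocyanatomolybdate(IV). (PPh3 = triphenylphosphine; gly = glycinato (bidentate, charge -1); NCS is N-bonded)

Cation [Al…]: ligand charges -1, Al(III) ⇒ ion charge 2+.
Anion [Mo…]: ligand charges -6, Mo(IV) ⇒ ion charge 2−.

[Al(gly)(PPh3)2][Mo(CN)3(N3)(NCS)2]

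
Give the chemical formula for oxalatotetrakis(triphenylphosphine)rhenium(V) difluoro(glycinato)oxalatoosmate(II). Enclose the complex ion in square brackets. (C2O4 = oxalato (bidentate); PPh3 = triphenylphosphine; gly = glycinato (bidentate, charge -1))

Cation [Re…]: ligand charges -2, Re(V) ⇒ ion charge 3+.
Anion [Os…]: ligand charges -5, Os(II) ⇒ ion charge 3−.
One 3+ cation balances one 3− anion.

[Re(C2O4)(PPh3)4][Os(C2O4)F2(gly)]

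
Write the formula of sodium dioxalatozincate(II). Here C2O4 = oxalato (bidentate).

Ligands: 2 oxalato (C2O4, -2). Ligand charge sum = -4.
Charge balance with sodium (+1) requires 1 complex ion per 2 sodium.

Na2[Zn(C2O4)2]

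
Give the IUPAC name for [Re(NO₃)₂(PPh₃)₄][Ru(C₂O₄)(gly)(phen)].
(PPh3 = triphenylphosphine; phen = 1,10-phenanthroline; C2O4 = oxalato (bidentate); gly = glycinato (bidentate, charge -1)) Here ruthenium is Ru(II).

Ru is given as +2; the anion's ligand charges sum to -3, so the complex anion is 1−.
A 1:1 salt means the cation carries the equal and opposite charge, 1+.
Cation: ligand charges sum to -2; for the ion to be 1+, Re = +3.

dinitratotetrakis(triphenylphosphine)rhenium(III) (glycinato)oxalato(1,10-phenanthroline)ruthenate(II)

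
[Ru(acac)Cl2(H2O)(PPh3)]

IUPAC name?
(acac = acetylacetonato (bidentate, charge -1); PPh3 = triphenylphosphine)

(acetylacetonato)aquadichloro(triphenylphosphine)ruthenium(III)

There is no counter-ion, so the complex is neutral overall.
Ligand charges: 1×aqua (neutral), 2×chloro (-1 each), 1×acetylacetonato (-1 each), 1×triphenylphosphine (neutral); total -3. So Ru + (-3) = 0, giving Ru = +3.
Ligands are named alphabetically: acetylacetonato before aqua before chloro before triphenylphosphine.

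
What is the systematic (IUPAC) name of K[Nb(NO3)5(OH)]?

potassium hydroxopentanitratoniobate(V)

The 1 potassium counter-ion carries a total charge of +1, so each complex ion is 1−.
Ligand charges: 5×nitrato (-1 each), 1×hydroxo (-1 each); total -6. So Nb + (-6) = 1−, giving Nb = +5.
The complex ion is anionic, so niobium takes the -ate form niobate(V).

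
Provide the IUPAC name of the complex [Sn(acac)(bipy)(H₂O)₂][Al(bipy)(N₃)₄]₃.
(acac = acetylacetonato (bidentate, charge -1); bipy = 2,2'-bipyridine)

(acetylacetonato)diaqua(2,2'-bipyridine)tin(IV) tetraazido(2,2'-bipyridine)aluminate(III)

Both ions are complex: the cation is named first with the plain metal name, the anion second with the -ate form; each ion's ligands are alphabetised independently.
Aluminium is always +3 in its complexes; the anion's ligand charges sum to -4, so the complex anion is 1−.
With 3 anions per cation, the cation must be 3×1 = 3+.
Cation: ligand charges sum to -1; for the ion to be 3+, Sn = +4.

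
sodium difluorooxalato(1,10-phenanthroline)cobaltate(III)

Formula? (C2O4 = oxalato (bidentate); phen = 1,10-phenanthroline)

Ligands: 1 oxalato (C2O4, -2), 2 fluoro (F, -1), 1 1,10-phenanthroline (phen, neutral). Ligand charge sum = -4.
With Co in oxidation state +3, the complex ion is [Co...]^1−.
Charge balance with sodium (+1) requires 1 complex ion per 1 sodium.

Na[Co(C2O4)F2(phen)]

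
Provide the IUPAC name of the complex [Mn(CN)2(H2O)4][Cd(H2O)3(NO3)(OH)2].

Cadmium is always +2 in its complexes; the anion's ligand charges sum to -3, so the complex anion is 1−.
A 1:1 salt means the cation carries the equal and opposite charge, 1+.
Cation: ligand charges sum to -2; for the ion to be 1+, Mn = +3.

tetraaquadicyanomanganese(III) triaquadihydroxonitratocadmate(II)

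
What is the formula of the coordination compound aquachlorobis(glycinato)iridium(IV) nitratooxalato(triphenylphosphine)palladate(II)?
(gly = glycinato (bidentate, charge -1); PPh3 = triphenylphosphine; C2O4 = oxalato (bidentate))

[IrCl(gly)2(H2O)][Pd(C2O4)(NO3)(PPh3)]

Cation [Ir…]: ligand charges -3, Ir(IV) ⇒ ion charge 1+.
Anion [Pd…]: ligand charges -3, Pd(II) ⇒ ion charge 1−.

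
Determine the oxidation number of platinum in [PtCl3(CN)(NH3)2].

No counter-ion: the bracketed complex is neutral.
Ligand charges: 1×CN = -1; 2×NH3 neutral; 3×Cl = -3; sum -4.
Pt + (-4) = 0 ⇒ Pt is +4.

+4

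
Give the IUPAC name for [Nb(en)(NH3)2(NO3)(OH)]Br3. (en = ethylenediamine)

The 3 bromide counter-ions carry a total charge of -3, so each complex ion is 3+.
Ligand charges: 1×nitrato (-1 each), 1×hydroxo (-1 each), 2×ammine (neutral), 1×ethylenediamine (neutral); total -2. So Nb + (-2) = 3+, giving Nb = +5.
Ligands are named alphabetically: ammine before ethylenediamine before hydroxo before nitrato.

diammine(ethylenediamine)hydroxonitratoniobium(V) bromide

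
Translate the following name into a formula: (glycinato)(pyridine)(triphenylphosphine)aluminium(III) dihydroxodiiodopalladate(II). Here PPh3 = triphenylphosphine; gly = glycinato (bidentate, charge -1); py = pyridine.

[Al(gly)(PPh3)(py)][PdI2(OH)2]

Cation [Al…]: ligand charges -1, Al(III) ⇒ ion charge 2+.
Anion [Pd…]: ligand charges -4, Pd(II) ⇒ ion charge 2−.
One 2+ cation balances one 2− anion.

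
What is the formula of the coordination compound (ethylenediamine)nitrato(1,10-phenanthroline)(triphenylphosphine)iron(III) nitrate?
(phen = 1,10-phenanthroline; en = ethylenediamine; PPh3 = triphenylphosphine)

[Fe(en)(NO3)(phen)(PPh3)](NO3)2

Ligands: 1 nitrato (NO3, -1), 1 1,10-phenanthroline (phen, neutral), 1 ethylenediamine (en, neutral), 1 triphenylphosphine (PPh3, neutral). Ligand charge sum = -1.
With Fe in oxidation state +3, the complex ion is [Fe...]^2+.
Charge balance with nitrate (-1) requires 1 complex ion per 2 nitrate.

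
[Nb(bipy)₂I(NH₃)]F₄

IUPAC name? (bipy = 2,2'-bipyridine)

The 4 fluoride counter-ions carry a total charge of -4, so each complex ion is 4+.
Ligand charges: 1×ammine (neutral), 1×iodo (-1 each), 2×2,2'-bipyridine (neutral); total -1. So Nb + (-1) = 4+, giving Nb = +5.
Ligands are named alphabetically: ammine before bipyridine before iodo.

amminebis(2,2'-bipyridine)iodoniobium(V) fluoride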